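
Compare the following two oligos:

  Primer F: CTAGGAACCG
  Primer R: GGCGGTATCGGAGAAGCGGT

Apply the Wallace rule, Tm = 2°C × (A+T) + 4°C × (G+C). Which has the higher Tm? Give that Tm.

Primer R, 66°C

Primer F: A+T=4, G+C=6 → Tm = 2(4)+4(6) = 32°C
Primer R: A+T=7, G+C=13 → Tm = 2(7)+4(13) = 66°C
32°C vs 66°C → primer R is higher.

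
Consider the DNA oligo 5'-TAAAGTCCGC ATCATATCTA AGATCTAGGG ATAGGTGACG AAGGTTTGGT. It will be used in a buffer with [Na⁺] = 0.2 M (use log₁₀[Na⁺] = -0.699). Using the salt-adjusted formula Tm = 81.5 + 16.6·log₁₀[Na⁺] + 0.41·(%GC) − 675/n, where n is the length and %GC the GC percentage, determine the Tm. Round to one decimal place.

73.6°C

Length n = 50. Counting bases: C=7, A=15, T=14, G=14
G+C = 21, so %GC = 21/50 × 100 = 42%
Salt term: 16.6 × (-0.699) = -11.603
GC term: 0.41 × 42 = 17.22; length term: −675/50 = −13.5
Tm = 81.5 + (-11.603) + 17.22 − 13.5 = 73.617 → 73.6°C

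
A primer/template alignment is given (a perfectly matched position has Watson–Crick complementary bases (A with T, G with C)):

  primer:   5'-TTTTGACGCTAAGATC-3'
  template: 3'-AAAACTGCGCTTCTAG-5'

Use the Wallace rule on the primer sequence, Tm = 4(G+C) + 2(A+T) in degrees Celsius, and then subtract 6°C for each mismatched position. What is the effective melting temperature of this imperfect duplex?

Primer base counts: A=4, T=6, G=3, C=3 → A+T=10, G+C=6
Perfect-match Tm = 2(10) + 4(6) = 20 + 24 = 44°C
Mismatches (positions where the bases are not complementary): 1 (at position 10)
Effective Tm = 44 − 1×6 = 44 − 6 = 38°C

38°C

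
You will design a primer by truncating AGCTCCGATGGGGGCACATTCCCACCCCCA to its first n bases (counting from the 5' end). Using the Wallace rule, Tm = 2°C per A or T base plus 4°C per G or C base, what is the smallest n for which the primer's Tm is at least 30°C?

First 9 bases: AGCTCCGAT → Tm = 28°C (< 30°C)
First 10 bases: AGCTCCGATG → Tm = 32°C (≥ 30°C)
Since every base adds ≥2°C, Tm only increases with n, so the threshold is first crossed at n = 10.

n = 10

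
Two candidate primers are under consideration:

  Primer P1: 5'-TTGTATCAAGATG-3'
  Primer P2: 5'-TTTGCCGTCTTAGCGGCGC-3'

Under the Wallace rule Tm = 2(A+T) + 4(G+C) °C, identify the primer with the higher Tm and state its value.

Primer P2, 62°C

Primer P1: A+T=9, G+C=4 → Tm = 2(9)+4(4) = 34°C
Primer P2: A+T=7, G+C=12 → Tm = 2(7)+4(12) = 62°C
34°C vs 62°C → primer P2 is higher.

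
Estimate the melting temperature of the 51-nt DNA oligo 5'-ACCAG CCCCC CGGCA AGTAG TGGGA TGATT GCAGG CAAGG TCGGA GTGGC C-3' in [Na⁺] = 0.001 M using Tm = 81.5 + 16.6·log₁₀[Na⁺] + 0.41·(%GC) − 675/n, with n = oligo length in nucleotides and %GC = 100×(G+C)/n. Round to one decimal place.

45.0°C

Length n = 51. T=7, G=19, A=11, C=14
G+C = 33, so %GC = 33/51 × 100 = 64.706%
Salt term: 16.6 × (-3) = -49.8
GC term: 0.41 × 64.706 = 26.529; length term: −675/51 = −13.235
Tm = 81.5 + (-49.8) + 26.529 − 13.235 = 44.994 → 45.0°C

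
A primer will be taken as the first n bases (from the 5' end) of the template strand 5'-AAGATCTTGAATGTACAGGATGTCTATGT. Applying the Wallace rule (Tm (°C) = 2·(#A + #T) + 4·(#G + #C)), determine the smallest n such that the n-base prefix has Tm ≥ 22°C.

n = 9

First 8 bases: AAGATCTT → Tm = 20°C (< 22°C)
First 9 bases: AAGATCTTG → Tm = 24°C (≥ 22°C)
Each additional base adds 2°C (A/T) or 4°C (G/C), so Tm is non-decreasing in n; n = 9 is the first length to reach 22°C.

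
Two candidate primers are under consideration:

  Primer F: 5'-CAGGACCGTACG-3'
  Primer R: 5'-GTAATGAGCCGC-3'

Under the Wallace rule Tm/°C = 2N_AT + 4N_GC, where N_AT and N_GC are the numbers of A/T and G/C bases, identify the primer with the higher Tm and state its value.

Primer F, 40°C

Primer F: A+T=4, G+C=8 → Tm = 2(4)+4(8) = 40°C
Primer R: A+T=5, G+C=7 → Tm = 2(5)+4(7) = 38°C
40°C vs 38°C → primer F is higher.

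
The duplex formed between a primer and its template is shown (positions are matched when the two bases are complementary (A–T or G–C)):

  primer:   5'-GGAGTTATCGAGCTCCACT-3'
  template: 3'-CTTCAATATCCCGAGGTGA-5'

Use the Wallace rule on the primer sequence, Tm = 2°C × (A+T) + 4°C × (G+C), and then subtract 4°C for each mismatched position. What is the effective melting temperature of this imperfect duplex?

46°C

Primer base counts: A=4, T=5, G=5, C=5 → A+T=9, G+C=10
Perfect-match Tm = 2(9) + 4(10) = 18 + 40 = 58°C
Mismatches (positions where the bases are not complementary): 3 (at positions 2, 9, 11)
Effective Tm = 58 − 3×4 = 58 − 12 = 46°C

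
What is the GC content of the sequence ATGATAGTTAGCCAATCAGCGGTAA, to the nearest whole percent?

A=9, T=6, C=4, G=6
G+C = 6 + 4 = 10 out of 25 bases
%GC = 10/25 × 100 = 40% ≈ 40%

40%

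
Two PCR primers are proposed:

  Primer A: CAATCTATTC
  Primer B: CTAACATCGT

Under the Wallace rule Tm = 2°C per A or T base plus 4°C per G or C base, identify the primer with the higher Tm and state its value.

Primer A: A+T=7, G+C=3 → Tm = 2(7)+4(3) = 26°C
Primer B: A+T=6, G+C=4 → Tm = 2(6)+4(4) = 28°C
26°C vs 28°C → primer B is higher.

Primer B, 28°C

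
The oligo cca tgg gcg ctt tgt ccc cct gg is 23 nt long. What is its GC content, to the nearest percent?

Counting bases: T=6, A=1, G=7, C=9
G+C = 7 + 9 = 16 out of 23 bases
%GC = 16/23 × 100 = 69.57% ≈ 70%

70%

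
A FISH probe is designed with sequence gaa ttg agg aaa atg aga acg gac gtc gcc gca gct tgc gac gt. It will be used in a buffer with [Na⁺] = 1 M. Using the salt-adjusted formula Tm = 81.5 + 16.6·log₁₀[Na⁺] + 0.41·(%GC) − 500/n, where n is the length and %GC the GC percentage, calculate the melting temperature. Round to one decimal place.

Length n = 44. Base counts: A=13, C=9, G=15, T=7
G+C = 24, so %GC = 24/44 × 100 = 54.545%
Salt term: 16.6 × (0) = 0
GC term: 0.41 × 54.545 = 22.363; length term: −500/44 = −11.364
Tm = 81.5 + (0) + 22.363 − 11.364 = 92.499 → 92.5°C

92.5°C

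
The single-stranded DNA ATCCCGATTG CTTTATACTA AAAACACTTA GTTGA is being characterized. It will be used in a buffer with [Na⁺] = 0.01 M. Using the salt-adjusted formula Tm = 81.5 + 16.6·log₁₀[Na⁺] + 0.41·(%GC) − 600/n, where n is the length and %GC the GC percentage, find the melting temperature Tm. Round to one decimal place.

Length n = 35. Scanning the sequence gives G=4, A=12, T=12, C=7.
G+C = 11, so %GC = 11/35 × 100 = 31.429%
Salt term: 16.6 × (-2) = -33.2
GC term: 0.41 × 31.429 = 12.886; length term: −600/35 = −17.143
Tm = 81.5 + (-33.2) + 12.886 − 17.143 = 44.043 → 44.0°C

44.0°C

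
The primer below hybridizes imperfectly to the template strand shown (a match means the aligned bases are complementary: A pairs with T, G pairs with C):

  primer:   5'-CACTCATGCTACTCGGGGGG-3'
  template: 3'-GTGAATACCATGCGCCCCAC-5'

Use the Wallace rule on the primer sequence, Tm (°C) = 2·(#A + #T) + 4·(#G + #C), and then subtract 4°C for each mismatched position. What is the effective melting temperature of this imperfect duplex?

50°C

Primer base counts: A=3, T=4, G=7, C=6 → A+T=7, G+C=13
Perfect-match Tm = 2(7) + 4(13) = 14 + 52 = 66°C
Mismatches (positions where the bases are not complementary): 4 (at positions 5, 9, 13, 19)
Effective Tm = 66 − 4×4 = 66 − 16 = 50°C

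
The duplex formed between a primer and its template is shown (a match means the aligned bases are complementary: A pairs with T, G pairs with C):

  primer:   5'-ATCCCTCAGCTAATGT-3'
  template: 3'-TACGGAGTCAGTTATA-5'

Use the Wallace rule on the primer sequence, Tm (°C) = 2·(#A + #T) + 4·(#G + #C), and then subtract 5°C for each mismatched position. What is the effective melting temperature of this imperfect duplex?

Primer base counts: A=4, T=5, G=2, C=5 → A+T=9, G+C=7
Perfect-match Tm = 2(9) + 4(7) = 18 + 28 = 46°C
Mismatches (positions where the bases are not complementary): 4 (at positions 3, 10, 11, 15)
Effective Tm = 46 − 4×5 = 46 − 20 = 26°C

26°C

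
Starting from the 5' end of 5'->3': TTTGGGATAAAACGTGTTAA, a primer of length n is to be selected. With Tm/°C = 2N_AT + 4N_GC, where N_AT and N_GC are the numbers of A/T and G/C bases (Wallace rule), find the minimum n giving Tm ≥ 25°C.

n = 10

First 9 bases: TTTGGGATA → Tm = 24°C (< 25°C)
First 10 bases: TTTGGGATAA → Tm = 26°C (≥ 25°C)
Since every base adds ≥2°C, Tm only increases with n, so the threshold is first crossed at n = 10.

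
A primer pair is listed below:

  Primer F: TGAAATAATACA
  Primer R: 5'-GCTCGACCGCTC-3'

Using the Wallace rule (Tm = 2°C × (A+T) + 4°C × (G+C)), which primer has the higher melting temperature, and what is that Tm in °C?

Primer F: A+T=10, G+C=2 → Tm = 2(10)+4(2) = 28°C
Primer R: A+T=3, G+C=9 → Tm = 2(3)+4(9) = 42°C
28°C vs 42°C → primer R is higher.

Primer R, 42°C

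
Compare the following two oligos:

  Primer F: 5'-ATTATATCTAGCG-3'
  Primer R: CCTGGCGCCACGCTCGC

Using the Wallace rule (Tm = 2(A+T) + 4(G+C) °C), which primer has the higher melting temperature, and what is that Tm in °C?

Primer R, 62°C

Primer F: A+T=9, G+C=4 → Tm = 2(9)+4(4) = 34°C
Primer R: A+T=3, G+C=14 → Tm = 2(3)+4(14) = 62°C
34°C vs 62°C → primer R is higher.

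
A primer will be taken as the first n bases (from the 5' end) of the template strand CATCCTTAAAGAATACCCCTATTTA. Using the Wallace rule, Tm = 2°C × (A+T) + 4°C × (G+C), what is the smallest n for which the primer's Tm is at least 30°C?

n = 11

First 10 bases: CATCCTTAAA → Tm = 26°C (< 30°C)
First 11 bases: CATCCTTAAAG → Tm = 30°C (≥ 30°C)
Since every base adds ≥2°C, Tm only increases with n, so the threshold is first crossed at n = 11.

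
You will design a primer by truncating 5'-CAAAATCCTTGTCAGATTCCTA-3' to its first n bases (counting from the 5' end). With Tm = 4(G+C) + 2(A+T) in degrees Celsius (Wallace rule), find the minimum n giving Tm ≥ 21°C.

First 7 bases: CAAAATC → Tm = 18°C (< 21°C)
First 8 bases: CAAAATCC → Tm = 22°C (≥ 21°C)
Each additional base adds 2°C (A/T) or 4°C (G/C), so Tm is non-decreasing in n; n = 8 is the first length to reach 21°C.

n = 8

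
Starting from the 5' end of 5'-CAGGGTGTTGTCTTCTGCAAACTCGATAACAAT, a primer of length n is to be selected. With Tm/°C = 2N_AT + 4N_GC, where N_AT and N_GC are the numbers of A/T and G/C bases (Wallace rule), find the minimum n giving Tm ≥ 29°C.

n = 10

First 9 bases: CAGGGTGTT → Tm = 28°C (< 29°C)
First 10 bases: CAGGGTGTTG → Tm = 32°C (≥ 29°C)
Since every base adds ≥2°C, Tm only increases with n, so the threshold is first crossed at n = 10.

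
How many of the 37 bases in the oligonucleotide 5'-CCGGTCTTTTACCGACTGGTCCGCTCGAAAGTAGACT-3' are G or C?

20

Scanning the sequence gives A=7, T=10, C=11, G=9.
G+C = 9 + 11 = 20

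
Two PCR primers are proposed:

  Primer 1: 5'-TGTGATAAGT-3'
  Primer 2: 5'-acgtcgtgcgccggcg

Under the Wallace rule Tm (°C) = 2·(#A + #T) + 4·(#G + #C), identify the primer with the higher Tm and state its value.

Primer 2, 58°C

Primer 1: A+T=7, G+C=3 → Tm = 2(7)+4(3) = 26°C
Primer 2: A+T=3, G+C=13 → Tm = 2(3)+4(13) = 58°C
26°C vs 58°C → primer 2 is higher.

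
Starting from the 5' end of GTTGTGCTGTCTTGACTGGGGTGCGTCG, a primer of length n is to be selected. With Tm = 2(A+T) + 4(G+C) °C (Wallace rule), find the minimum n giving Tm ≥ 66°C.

First 20 bases: GTTGTGCTGTCTTGACTGGG → Tm = 62°C (< 66°C)
First 21 bases: GTTGTGCTGTCTTGACTGGGG → Tm = 66°C (≥ 66°C)
Since every base adds ≥2°C, Tm only increases with n, so the threshold is first crossed at n = 21.

n = 21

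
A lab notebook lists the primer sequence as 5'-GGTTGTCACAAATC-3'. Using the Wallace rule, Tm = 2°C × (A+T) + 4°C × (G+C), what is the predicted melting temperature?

G=3, T=4, A=4, C=3
So N_AT = 8 and N_GC = 6.
Tm = 4·6 + 2·8 = 24 + 16 = 40°C

40°C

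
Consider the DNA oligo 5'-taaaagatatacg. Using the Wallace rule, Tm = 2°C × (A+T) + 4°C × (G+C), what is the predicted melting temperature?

Base counts: A=7, C=1, T=3, G=2
A+T = 10, G+C = 3
Tm = 2×10 + 4×3 = 32°C

32°C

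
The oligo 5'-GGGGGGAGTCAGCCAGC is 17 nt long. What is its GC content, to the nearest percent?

Counting bases: A=3, G=9, T=1, C=4
G+C = 9 + 4 = 13 out of 17 bases
%GC = 13/17 × 100 = 76.47% ≈ 76%

76%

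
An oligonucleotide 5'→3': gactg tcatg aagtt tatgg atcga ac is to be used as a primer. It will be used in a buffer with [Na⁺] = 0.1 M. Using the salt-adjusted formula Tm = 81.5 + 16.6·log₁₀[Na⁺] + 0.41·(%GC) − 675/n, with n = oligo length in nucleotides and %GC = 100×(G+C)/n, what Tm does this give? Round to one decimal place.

56.6°C

Length n = 27. Base counts: C=4, T=8, G=7, A=8
G+C = 11, so %GC = 11/27 × 100 = 40.741%
Salt term: 16.6 × (-1) = -16.6
GC term: 0.41 × 40.741 = 16.704; length term: −675/27 = −25
Tm = 81.5 + (-16.6) + 16.704 − 25 = 56.604 → 56.6°C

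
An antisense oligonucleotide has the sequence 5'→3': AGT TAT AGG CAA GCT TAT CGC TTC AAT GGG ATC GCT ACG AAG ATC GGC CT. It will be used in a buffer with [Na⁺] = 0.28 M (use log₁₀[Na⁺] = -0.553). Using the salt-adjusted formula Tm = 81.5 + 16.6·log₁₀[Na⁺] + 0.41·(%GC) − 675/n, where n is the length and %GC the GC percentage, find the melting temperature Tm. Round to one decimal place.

78.5°C

Length n = 50. Counting bases: T=13, G=13, A=13, C=11
G+C = 24, so %GC = 24/50 × 100 = 48%
Salt term: 16.6 × (-0.553) = -9.18
GC term: 0.41 × 48 = 19.68; length term: −675/50 = −13.5
Tm = 81.5 + (-9.18) + 19.68 − 13.5 = 78.5 → 78.5°C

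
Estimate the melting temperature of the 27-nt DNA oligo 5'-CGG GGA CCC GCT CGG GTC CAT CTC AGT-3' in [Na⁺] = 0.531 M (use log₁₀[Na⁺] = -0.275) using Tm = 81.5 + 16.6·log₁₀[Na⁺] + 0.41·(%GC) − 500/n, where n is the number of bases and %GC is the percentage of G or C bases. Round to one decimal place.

Length n = 27. T=5, C=10, A=3, G=9
G+C = 19, so %GC = 19/27 × 100 = 70.37%
Salt term: 16.6 × (-0.275) = -4.565
GC term: 0.41 × 70.37 = 28.852; length term: −500/27 = −18.519
Tm = 81.5 + (-4.565) + 28.852 − 18.519 = 87.268 → 87.3°C

87.3°C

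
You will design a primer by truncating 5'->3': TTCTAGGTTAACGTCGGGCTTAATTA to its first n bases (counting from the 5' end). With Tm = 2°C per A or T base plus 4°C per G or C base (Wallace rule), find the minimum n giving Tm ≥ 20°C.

First 6 bases: TTCTAG → Tm = 16°C (< 20°C)
First 7 bases: TTCTAGG → Tm = 20°C (≥ 20°C)
Since every base adds ≥2°C, Tm only increases with n, so the threshold is first crossed at n = 7.

n = 7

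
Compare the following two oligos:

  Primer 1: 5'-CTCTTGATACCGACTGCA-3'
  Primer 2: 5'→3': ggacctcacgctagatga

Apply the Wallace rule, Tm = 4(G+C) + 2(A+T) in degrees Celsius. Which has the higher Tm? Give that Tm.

Primer 2, 56°C

Primer 1: A+T=9, G+C=9 → Tm = 2(9)+4(9) = 54°C
Primer 2: A+T=8, G+C=10 → Tm = 2(8)+4(10) = 56°C
54°C vs 56°C → primer 2 is higher.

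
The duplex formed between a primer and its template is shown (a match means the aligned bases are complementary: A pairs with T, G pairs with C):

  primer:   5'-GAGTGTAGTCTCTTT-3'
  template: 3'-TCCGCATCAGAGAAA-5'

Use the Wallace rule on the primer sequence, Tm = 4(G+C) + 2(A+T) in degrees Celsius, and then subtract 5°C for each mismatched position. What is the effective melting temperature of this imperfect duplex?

Primer base counts: A=2, T=7, G=4, C=2 → A+T=9, G+C=6
Perfect-match Tm = 2(9) + 4(6) = 18 + 24 = 42°C
Mismatches (positions where the bases are not complementary): 3 (at positions 1, 2, 4)
Effective Tm = 42 − 3×5 = 42 − 15 = 27°C

27°C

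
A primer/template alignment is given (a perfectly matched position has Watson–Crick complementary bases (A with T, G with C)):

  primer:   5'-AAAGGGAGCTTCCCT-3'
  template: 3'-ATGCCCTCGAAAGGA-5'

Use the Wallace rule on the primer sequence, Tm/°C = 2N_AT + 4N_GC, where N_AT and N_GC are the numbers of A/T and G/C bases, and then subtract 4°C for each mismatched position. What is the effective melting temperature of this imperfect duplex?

34°C

Primer base counts: A=4, T=3, G=4, C=4 → A+T=7, G+C=8
Perfect-match Tm = 2(7) + 4(8) = 14 + 32 = 46°C
Mismatches (positions where the bases are not complementary): 3 (at positions 1, 3, 12)
Effective Tm = 46 − 3×4 = 46 − 12 = 34°C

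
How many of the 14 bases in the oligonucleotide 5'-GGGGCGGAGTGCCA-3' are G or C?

11

Scanning the sequence gives A=2, T=1, C=3, G=8.
Total G or C: 8 + 3 = 11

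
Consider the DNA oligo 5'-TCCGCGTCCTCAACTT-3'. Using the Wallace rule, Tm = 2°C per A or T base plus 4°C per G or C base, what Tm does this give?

Base counts: A=2, G=2, C=7, T=5
So N_AT = 7 and N_GC = 9.
Tm = 2(7) + 4(9) = 14 + 36 = 50°C

50°C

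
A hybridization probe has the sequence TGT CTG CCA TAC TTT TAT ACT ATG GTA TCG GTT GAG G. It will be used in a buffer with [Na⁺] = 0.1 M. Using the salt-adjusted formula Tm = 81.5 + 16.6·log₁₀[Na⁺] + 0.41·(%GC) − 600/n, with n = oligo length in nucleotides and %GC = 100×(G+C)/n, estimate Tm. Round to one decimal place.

Length n = 37. Scanning the sequence gives G=9, A=7, C=6, T=15.
G+C = 15, so %GC = 15/37 × 100 = 40.541%
Salt term: 16.6 × (-1) = -16.6
GC term: 0.41 × 40.541 = 16.622; length term: −600/37 = −16.216
Tm = 81.5 + (-16.6) + 16.622 − 16.216 = 65.306 → 65.3°C

65.3°C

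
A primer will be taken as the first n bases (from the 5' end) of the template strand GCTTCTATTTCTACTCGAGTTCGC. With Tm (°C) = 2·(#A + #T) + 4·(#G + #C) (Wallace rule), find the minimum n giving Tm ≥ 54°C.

First 18 bases: GCTTCTATTTCTACTCGA → Tm = 50°C (< 54°C)
First 19 bases: GCTTCTATTTCTACTCGAG → Tm = 54°C (≥ 54°C)
Since every base adds ≥2°C, Tm only increases with n, so the threshold is first crossed at n = 19.

n = 19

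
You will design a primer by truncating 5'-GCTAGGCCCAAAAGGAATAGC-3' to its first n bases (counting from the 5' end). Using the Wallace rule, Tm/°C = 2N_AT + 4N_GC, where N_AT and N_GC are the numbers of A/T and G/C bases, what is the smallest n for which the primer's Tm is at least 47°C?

n = 15

First 14 bases: GCTAGGCCCAAAAG → Tm = 44°C (< 47°C)
First 15 bases: GCTAGGCCCAAAAGG → Tm = 48°C (≥ 47°C)
Each additional base adds 2°C (A/T) or 4°C (G/C), so Tm is non-decreasing in n; n = 15 is the first length to reach 47°C.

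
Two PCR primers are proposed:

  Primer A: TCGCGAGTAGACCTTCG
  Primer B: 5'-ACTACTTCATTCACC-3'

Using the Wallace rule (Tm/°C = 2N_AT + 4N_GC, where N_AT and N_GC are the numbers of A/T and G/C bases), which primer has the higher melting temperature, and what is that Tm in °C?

Primer A: A+T=7, G+C=10 → Tm = 2(7)+4(10) = 54°C
Primer B: A+T=9, G+C=6 → Tm = 2(9)+4(6) = 42°C
54°C vs 42°C → primer A is higher.

Primer A, 54°C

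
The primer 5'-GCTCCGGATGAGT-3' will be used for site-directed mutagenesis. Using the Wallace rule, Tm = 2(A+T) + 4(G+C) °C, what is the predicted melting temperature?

42°C

Scanning the sequence gives C=3, G=5, T=3, A=2.
AT pairs contribute 5, GC pairs contribute 8.
Tm = 2×5 + 4×8 = 42°C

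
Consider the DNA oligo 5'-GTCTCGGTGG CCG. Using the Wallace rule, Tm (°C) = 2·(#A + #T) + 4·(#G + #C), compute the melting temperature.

Scanning the sequence gives T=3, C=4, A=0, G=6.
AT pairs contribute 3, GC pairs contribute 10.
Tm = 2×3 + 4×10 = 46°C

46°C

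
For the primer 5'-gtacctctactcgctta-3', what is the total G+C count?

Scanning the sequence gives G=2, C=6, T=6, A=3.
G+C = 2 + 6 = 8

8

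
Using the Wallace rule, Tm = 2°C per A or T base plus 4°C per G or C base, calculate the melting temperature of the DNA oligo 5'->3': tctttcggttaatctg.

G=3, C=3, A=2, T=8
A+T = 10, G+C = 6
Tm = 2(10) + 4(6) = 20 + 24 = 44°C

44°C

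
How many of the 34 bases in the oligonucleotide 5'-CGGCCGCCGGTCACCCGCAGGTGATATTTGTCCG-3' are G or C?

C=12, T=7, A=4, G=11
G+C = 11 + 12 = 23

23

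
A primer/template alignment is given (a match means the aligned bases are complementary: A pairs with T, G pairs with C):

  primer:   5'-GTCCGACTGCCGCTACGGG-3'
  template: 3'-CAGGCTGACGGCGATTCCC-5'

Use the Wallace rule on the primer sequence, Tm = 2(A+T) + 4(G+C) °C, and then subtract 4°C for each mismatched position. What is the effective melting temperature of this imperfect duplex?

62°C

Primer base counts: A=2, T=3, G=7, C=7 → A+T=5, G+C=14
Perfect-match Tm = 2(5) + 4(14) = 10 + 56 = 66°C
Mismatches (positions where the bases are not complementary): 1 (at position 16)
Effective Tm = 66 − 1×4 = 66 − 4 = 62°C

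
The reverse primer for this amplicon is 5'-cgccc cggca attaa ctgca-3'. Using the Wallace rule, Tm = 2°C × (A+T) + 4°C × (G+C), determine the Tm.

64°C

Base counts: G=4, C=8, A=5, T=3
AT pairs contribute 8, GC pairs contribute 12.
Tm = 2×8 + 4×12 = 64°C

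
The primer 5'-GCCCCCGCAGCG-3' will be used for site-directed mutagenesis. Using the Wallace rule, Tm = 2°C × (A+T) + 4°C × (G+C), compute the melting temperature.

46°C

Base counts: A=1, T=0, G=4, C=7
So N_AT = 1 and N_GC = 11.
Tm = 4·11 + 2·1 = 44 + 2 = 46°C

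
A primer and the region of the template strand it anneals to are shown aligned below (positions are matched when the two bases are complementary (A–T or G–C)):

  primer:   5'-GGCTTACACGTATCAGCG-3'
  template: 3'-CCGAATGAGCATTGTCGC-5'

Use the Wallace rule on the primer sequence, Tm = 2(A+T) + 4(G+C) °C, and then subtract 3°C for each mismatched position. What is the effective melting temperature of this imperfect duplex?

Primer base counts: A=4, T=4, G=5, C=5 → A+T=8, G+C=10
Perfect-match Tm = 2(8) + 4(10) = 16 + 40 = 56°C
Mismatches (positions where the bases are not complementary): 2 (at positions 8, 13)
Effective Tm = 56 − 2×3 = 56 − 6 = 50°C

50°C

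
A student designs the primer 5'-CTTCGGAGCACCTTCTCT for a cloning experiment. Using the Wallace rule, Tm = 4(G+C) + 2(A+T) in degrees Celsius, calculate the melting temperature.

Counting bases: C=7, T=6, A=2, G=3
AT pairs contribute 8, GC pairs contribute 10.
Tm = 2(8) + 4(10) = 16 + 40 = 56°C

56°C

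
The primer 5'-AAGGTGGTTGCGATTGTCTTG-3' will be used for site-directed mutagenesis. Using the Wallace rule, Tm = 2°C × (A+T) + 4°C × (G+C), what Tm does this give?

T=8, A=3, G=8, C=2
AT pairs contribute 11, GC pairs contribute 10.
Tm = 4·10 + 2·11 = 40 + 22 = 62°C

62°C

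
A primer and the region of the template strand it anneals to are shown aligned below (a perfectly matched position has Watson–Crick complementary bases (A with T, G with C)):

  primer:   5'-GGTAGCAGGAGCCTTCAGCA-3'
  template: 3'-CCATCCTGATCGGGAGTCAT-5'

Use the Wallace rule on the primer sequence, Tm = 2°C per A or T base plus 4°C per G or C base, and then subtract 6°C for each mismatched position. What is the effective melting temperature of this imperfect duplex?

34°C

Primer base counts: A=5, T=3, G=7, C=5 → A+T=8, G+C=12
Perfect-match Tm = 2(8) + 4(12) = 16 + 48 = 64°C
Mismatches (positions where the bases are not complementary): 5 (at positions 6, 8, 9, 14, 19)
Effective Tm = 64 − 5×6 = 64 − 30 = 34°C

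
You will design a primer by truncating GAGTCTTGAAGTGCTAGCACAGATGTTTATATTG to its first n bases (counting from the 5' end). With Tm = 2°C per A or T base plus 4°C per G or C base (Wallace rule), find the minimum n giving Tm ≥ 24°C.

First 7 bases: GAGTCTT → Tm = 20°C (< 24°C)
First 8 bases: GAGTCTTG → Tm = 24°C (≥ 24°C)
Since every base adds ≥2°C, Tm only increases with n, so the threshold is first crossed at n = 8.

n = 8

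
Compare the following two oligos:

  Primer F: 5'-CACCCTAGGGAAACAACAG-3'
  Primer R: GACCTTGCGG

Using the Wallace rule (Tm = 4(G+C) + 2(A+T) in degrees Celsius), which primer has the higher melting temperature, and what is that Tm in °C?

Primer F: A+T=9, G+C=10 → Tm = 2(9)+4(10) = 58°C
Primer R: A+T=3, G+C=7 → Tm = 2(3)+4(7) = 34°C
58°C vs 34°C → primer F is higher.

Primer F, 58°C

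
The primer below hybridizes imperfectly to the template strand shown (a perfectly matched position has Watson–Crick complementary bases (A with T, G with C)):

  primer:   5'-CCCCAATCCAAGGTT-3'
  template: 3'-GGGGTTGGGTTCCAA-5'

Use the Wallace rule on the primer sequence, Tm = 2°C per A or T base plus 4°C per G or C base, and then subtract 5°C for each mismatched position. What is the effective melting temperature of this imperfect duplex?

Primer base counts: A=4, T=3, G=2, C=6 → A+T=7, G+C=8
Perfect-match Tm = 2(7) + 4(8) = 14 + 32 = 46°C
Mismatches (positions where the bases are not complementary): 1 (at position 7)
Effective Tm = 46 − 1×5 = 46 − 5 = 41°C

41°C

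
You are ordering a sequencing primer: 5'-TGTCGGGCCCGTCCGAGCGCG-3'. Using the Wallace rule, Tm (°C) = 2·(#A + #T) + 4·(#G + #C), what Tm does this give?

Base counts: T=3, C=8, A=1, G=9
So N_AT = 4 and N_GC = 17.
Tm = 4·17 + 2·4 = 68 + 8 = 76°C

76°C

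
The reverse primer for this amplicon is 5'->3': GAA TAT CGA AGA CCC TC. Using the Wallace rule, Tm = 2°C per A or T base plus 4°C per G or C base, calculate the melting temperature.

Scanning the sequence gives A=6, C=5, T=3, G=3.
A+T = 9, G+C = 8
Tm = 4·8 + 2·9 = 32 + 18 = 50°C

50°C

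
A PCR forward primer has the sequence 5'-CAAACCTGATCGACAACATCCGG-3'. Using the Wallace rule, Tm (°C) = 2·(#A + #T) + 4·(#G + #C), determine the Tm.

70°C

C=8, G=4, T=3, A=8
A+T = 11, G+C = 12
Tm = 2×11 + 4×12 = 70°C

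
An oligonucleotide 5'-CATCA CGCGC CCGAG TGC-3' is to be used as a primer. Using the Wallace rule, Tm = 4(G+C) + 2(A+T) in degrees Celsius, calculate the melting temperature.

62°C

Counting bases: C=8, T=2, A=3, G=5
A+T = 5, G+C = 13
Tm = 2(5) + 4(13) = 10 + 52 = 62°C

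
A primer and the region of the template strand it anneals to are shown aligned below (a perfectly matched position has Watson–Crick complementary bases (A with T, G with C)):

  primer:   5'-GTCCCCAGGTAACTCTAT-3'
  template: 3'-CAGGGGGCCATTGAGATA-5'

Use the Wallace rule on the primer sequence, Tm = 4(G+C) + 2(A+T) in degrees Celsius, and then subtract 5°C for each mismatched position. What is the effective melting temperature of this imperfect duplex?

Primer base counts: A=4, T=5, G=3, C=6 → A+T=9, G+C=9
Perfect-match Tm = 2(9) + 4(9) = 18 + 36 = 54°C
Mismatches (positions where the bases are not complementary): 1 (at position 7)
Effective Tm = 54 − 1×5 = 54 − 5 = 49°C

49°C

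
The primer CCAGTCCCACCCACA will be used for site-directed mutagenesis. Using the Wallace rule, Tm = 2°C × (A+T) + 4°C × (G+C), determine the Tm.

Counting bases: G=1, A=4, T=1, C=9
So N_AT = 5 and N_GC = 10.
Tm = 2(5) + 4(10) = 10 + 40 = 50°C

50°C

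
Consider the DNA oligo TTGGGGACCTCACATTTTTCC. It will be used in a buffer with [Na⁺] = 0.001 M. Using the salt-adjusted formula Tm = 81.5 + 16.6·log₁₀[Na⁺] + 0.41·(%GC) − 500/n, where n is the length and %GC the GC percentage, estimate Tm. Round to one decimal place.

27.4°C

Length n = 21. Scanning the sequence gives T=8, A=3, C=6, G=4.
G+C = 10, so %GC = 10/21 × 100 = 47.619%
Salt term: 16.6 × (-3) = -49.8
GC term: 0.41 × 47.619 = 19.524; length term: −500/21 = −23.81
Tm = 81.5 + (-49.8) + 19.524 − 23.81 = 27.414 → 27.4°C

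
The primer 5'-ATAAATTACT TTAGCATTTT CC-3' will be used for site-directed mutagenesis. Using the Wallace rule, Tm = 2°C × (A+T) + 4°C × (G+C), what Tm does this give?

Scanning the sequence gives G=1, T=10, A=7, C=4.
So N_AT = 17 and N_GC = 5.
Tm = 2(17) + 4(5) = 34 + 20 = 54°C

54°C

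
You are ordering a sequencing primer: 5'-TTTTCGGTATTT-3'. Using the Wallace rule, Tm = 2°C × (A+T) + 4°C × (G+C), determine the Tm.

30°C

Counting bases: C=1, A=1, G=2, T=8
AT pairs contribute 9, GC pairs contribute 3.
Tm = 4·3 + 2·9 = 12 + 18 = 30°C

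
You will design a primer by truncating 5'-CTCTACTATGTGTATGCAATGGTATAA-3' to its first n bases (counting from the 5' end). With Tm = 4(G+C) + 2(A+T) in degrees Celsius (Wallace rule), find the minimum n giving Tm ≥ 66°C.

First 23 bases: CTCTACTATGTGTATGCAATGGT → Tm = 64°C (< 66°C)
First 24 bases: CTCTACTATGTGTATGCAATGGTA → Tm = 66°C (≥ 66°C)
Since every base adds ≥2°C, Tm only increases with n, so the threshold is first crossed at n = 24.

n = 24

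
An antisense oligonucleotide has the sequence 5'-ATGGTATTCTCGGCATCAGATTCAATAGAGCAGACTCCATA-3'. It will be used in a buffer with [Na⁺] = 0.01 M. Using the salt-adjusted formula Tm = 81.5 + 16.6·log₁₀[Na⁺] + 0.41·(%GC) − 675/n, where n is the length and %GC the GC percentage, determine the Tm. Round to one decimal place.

48.8°C

Length n = 41. Counting bases: T=11, A=13, C=9, G=8
G+C = 17, so %GC = 17/41 × 100 = 41.463%
Salt term: 16.6 × (-2) = -33.2
GC term: 0.41 × 41.463 = 17; length term: −675/41 = −16.463
Tm = 81.5 + (-33.2) + 17 − 16.463 = 48.837 → 48.8°C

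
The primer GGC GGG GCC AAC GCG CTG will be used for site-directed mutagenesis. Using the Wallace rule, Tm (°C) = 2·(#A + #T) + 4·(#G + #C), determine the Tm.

66°C

Counting bases: C=6, G=9, T=1, A=2
A+T = 3, G+C = 15
Tm = 2×3 + 4×15 = 66°C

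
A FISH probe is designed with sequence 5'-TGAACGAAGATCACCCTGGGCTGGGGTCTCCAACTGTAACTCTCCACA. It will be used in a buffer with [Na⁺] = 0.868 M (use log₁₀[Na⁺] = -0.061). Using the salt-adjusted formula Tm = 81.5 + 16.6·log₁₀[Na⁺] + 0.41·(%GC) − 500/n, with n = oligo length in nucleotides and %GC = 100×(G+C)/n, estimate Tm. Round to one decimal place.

Length n = 48. Base counts: T=10, G=11, A=12, C=15
G+C = 26, so %GC = 26/48 × 100 = 54.167%
Salt term: 16.6 × (-0.061) = -1.013
GC term: 0.41 × 54.167 = 22.208; length term: −500/48 = −10.417
Tm = 81.5 + (-1.013) + 22.208 − 10.417 = 92.278 → 92.3°C

92.3°C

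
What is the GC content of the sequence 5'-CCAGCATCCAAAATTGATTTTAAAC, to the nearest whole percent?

32%

Base counts: T=7, A=10, G=2, C=6
G+C = 2 + 6 = 8 out of 25 bases
%GC = 8/25 × 100 = 32% ≈ 32%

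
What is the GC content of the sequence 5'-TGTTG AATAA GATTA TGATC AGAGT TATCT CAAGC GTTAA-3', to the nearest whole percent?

30%

Scanning the sequence gives G=8, C=4, A=14, T=14.
G+C = 8 + 4 = 12 out of 40 bases
%GC = 12/40 × 100 = 30% ≈ 30%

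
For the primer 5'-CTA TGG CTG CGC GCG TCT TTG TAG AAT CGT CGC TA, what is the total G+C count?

C=9, A=5, G=10, T=11
Total G or C: 10 + 9 = 19

19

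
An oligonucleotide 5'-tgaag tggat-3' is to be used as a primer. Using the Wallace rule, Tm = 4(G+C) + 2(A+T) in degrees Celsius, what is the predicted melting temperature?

Base counts: T=3, G=4, C=0, A=3
AT pairs contribute 6, GC pairs contribute 4.
Tm = 2(6) + 4(4) = 12 + 16 = 28°C

28°C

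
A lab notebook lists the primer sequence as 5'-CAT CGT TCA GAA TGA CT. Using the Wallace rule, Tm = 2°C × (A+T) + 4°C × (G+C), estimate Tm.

Counting bases: A=5, C=4, T=5, G=3
A+T = 10, G+C = 7
Tm = 2×10 + 4×7 = 48°C

48°C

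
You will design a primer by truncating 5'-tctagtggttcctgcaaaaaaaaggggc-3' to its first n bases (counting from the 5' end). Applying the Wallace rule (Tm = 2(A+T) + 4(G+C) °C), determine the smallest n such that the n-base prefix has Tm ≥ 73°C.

n = 26

First 25 bases: TCTAGTGGTTCCTGCAAAAAAAAGG → Tm = 70°C (< 73°C)
First 26 bases: TCTAGTGGTTCCTGCAAAAAAAAGGG → Tm = 74°C (≥ 73°C)
Each additional base adds 2°C (A/T) or 4°C (G/C), so Tm is non-decreasing in n; n = 26 is the first length to reach 73°C.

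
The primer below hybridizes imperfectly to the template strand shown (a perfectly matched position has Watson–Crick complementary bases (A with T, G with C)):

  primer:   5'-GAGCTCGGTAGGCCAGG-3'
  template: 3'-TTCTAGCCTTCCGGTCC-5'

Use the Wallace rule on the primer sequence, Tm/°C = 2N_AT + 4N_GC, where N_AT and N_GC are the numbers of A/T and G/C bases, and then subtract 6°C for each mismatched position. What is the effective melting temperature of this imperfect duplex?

40°C

Primer base counts: A=3, T=2, G=8, C=4 → A+T=5, G+C=12
Perfect-match Tm = 2(5) + 4(12) = 10 + 48 = 58°C
Mismatches (positions where the bases are not complementary): 3 (at positions 1, 4, 9)
Effective Tm = 58 − 3×6 = 58 − 18 = 40°C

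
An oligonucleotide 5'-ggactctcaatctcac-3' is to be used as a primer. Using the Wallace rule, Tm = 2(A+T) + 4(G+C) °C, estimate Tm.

48°C

Counting bases: A=4, C=6, G=2, T=4
A+T = 8, G+C = 8
Tm = 4·8 + 2·8 = 32 + 16 = 48°C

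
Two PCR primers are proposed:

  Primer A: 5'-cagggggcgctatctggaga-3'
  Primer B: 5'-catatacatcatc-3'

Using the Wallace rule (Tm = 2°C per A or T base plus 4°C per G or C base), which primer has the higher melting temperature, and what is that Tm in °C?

Primer A: A+T=7, G+C=13 → Tm = 2(7)+4(13) = 66°C
Primer B: A+T=9, G+C=4 → Tm = 2(9)+4(4) = 34°C
66°C vs 34°C → primer A is higher.

Primer A, 66°C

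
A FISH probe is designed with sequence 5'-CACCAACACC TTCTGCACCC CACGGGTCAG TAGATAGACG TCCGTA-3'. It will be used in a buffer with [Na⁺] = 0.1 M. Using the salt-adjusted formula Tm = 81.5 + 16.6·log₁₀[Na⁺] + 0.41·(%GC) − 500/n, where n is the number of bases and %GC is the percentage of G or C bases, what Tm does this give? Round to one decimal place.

Length n = 46. C=17, G=9, A=12, T=8
G+C = 26, so %GC = 26/46 × 100 = 56.522%
Salt term: 16.6 × (-1) = -16.6
GC term: 0.41 × 56.522 = 23.174; length term: −500/46 = −10.87
Tm = 81.5 + (-16.6) + 23.174 − 10.87 = 77.204 → 77.2°C

77.2°C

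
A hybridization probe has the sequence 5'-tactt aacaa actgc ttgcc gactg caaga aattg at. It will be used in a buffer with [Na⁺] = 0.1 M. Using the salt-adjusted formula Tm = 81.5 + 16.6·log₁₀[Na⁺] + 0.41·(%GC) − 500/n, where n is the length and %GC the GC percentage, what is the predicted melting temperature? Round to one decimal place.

66.9°C

Length n = 37. Base counts: T=10, A=13, G=6, C=8
G+C = 14, so %GC = 14/37 × 100 = 37.838%
Salt term: 16.6 × (-1) = -16.6
GC term: 0.41 × 37.838 = 15.514; length term: −500/37 = −13.514
Tm = 81.5 + (-16.6) + 15.514 − 13.514 = 66.9 → 66.9°C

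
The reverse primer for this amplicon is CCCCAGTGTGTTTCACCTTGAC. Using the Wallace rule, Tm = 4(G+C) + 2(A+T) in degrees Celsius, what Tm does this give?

68°C

Scanning the sequence gives G=4, C=8, T=7, A=3.
AT pairs contribute 10, GC pairs contribute 12.
Tm = 2(10) + 4(12) = 20 + 48 = 68°C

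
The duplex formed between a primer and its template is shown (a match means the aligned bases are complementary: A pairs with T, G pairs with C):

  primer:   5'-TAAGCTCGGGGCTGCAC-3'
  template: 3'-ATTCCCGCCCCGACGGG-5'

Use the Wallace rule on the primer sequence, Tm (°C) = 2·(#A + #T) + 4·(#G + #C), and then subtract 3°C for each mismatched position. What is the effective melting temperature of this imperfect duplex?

Primer base counts: A=3, T=3, G=6, C=5 → A+T=6, G+C=11
Perfect-match Tm = 2(6) + 4(11) = 12 + 44 = 56°C
Mismatches (positions where the bases are not complementary): 3 (at positions 5, 6, 16)
Effective Tm = 56 − 3×3 = 56 − 9 = 47°C

47°C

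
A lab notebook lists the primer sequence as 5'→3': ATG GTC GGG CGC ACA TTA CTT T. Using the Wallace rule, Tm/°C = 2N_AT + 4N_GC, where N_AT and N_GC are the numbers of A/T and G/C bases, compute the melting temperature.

66°C

G=6, A=4, T=7, C=5
A+T = 11, G+C = 11
Tm = 2×11 + 4×11 = 66°C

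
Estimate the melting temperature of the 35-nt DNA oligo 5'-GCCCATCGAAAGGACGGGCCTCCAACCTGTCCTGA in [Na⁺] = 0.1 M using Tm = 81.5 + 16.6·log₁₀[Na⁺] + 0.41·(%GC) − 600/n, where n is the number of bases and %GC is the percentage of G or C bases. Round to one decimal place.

73.5°C

Length n = 35. G=9, T=5, A=8, C=13
G+C = 22, so %GC = 22/35 × 100 = 62.857%
Salt term: 16.6 × (-1) = -16.6
GC term: 0.41 × 62.857 = 25.771; length term: −600/35 = −17.143
Tm = 81.5 + (-16.6) + 25.771 − 17.143 = 73.528 → 73.5°C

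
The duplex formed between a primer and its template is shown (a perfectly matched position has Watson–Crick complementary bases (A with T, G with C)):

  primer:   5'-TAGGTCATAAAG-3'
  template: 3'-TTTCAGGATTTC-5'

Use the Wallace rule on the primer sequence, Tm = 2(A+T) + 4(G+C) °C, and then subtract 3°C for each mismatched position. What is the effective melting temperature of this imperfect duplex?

23°C

Primer base counts: A=5, T=3, G=3, C=1 → A+T=8, G+C=4
Perfect-match Tm = 2(8) + 4(4) = 16 + 16 = 32°C
Mismatches (positions where the bases are not complementary): 3 (at positions 1, 3, 7)
Effective Tm = 32 − 3×3 = 32 − 9 = 23°C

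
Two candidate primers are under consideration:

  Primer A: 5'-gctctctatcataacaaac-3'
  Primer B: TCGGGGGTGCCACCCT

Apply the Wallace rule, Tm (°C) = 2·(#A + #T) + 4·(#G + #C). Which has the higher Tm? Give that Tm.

Primer B, 56°C

Primer A: A+T=12, G+C=7 → Tm = 2(12)+4(7) = 52°C
Primer B: A+T=4, G+C=12 → Tm = 2(4)+4(12) = 56°C
52°C vs 56°C → primer B is higher.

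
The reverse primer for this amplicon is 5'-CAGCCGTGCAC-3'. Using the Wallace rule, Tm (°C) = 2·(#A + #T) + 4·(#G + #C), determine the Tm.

38°C

G=3, T=1, C=5, A=2
So N_AT = 3 and N_GC = 8.
Tm = 2×3 + 4×8 = 38°C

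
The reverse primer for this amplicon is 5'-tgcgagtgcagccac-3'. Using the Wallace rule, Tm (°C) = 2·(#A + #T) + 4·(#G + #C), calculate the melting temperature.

Counting bases: T=2, A=3, G=5, C=5
So N_AT = 5 and N_GC = 10.
Tm = 4·10 + 2·5 = 40 + 10 = 50°C

50°C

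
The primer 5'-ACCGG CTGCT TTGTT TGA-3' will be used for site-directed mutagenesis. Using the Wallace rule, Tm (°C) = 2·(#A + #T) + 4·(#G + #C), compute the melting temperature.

T=7, G=5, A=2, C=4
So N_AT = 9 and N_GC = 9.
Tm = 2(9) + 4(9) = 18 + 36 = 54°C

54°C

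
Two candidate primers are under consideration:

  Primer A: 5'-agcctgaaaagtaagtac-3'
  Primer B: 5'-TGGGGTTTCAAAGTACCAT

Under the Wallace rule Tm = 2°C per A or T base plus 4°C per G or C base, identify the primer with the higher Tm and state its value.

Primer A: A+T=11, G+C=7 → Tm = 2(11)+4(7) = 50°C
Primer B: A+T=11, G+C=8 → Tm = 2(11)+4(8) = 54°C
50°C vs 54°C → primer B is higher.

Primer B, 54°C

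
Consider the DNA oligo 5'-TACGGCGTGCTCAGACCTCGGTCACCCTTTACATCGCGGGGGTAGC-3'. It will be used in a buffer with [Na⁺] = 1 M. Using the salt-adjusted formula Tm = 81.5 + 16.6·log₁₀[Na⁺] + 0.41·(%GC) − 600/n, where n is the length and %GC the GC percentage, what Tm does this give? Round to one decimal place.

Length n = 46. C=15, T=10, G=14, A=7
G+C = 29, so %GC = 29/46 × 100 = 63.043%
Salt term: 16.6 × (0) = 0
GC term: 0.41 × 63.043 = 25.848; length term: −600/46 = −13.043
Tm = 81.5 + (0) + 25.848 − 13.043 = 94.305 → 94.3°C

94.3°C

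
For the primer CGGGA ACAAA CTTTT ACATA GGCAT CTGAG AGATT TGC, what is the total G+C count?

16

G=9, T=10, A=12, C=7
Total G or C: 9 + 7 = 16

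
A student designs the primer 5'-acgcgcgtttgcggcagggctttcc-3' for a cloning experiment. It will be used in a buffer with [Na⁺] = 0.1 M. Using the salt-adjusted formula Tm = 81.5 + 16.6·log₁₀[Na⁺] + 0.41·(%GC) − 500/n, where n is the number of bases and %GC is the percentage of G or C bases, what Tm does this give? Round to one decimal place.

Length n = 25. Counting bases: G=9, T=6, A=2, C=8
G+C = 17, so %GC = 17/25 × 100 = 68%
Salt term: 16.6 × (-1) = -16.6
GC term: 0.41 × 68 = 27.88; length term: −500/25 = −20
Tm = 81.5 + (-16.6) + 27.88 − 20 = 72.78 → 72.8°C

72.8°C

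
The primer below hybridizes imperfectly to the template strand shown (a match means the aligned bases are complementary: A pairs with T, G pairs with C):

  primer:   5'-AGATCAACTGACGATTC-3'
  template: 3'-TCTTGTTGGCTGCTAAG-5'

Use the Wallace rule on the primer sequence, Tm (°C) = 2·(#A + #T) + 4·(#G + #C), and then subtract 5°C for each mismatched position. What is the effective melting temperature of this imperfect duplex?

38°C

Primer base counts: A=6, T=4, G=3, C=4 → A+T=10, G+C=7
Perfect-match Tm = 2(10) + 4(7) = 20 + 28 = 48°C
Mismatches (positions where the bases are not complementary): 2 (at positions 4, 9)
Effective Tm = 48 − 2×5 = 48 − 10 = 38°C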